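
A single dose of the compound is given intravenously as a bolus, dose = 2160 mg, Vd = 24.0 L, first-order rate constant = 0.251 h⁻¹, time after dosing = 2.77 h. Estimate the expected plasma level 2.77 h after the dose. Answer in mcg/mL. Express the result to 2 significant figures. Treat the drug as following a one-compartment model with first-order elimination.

C₀ = Dose / Vd = 2160 / 24.0 = 90.00 mg/L
C = C₀ · e^(−k·t) = 90.00 × e^(−0.2510 × 2.77)
  = 90.00 × 0.4989 = 44.90 mg/L
(44.90 mg/L = 44.90 mcg/mL)

45 mcg/mL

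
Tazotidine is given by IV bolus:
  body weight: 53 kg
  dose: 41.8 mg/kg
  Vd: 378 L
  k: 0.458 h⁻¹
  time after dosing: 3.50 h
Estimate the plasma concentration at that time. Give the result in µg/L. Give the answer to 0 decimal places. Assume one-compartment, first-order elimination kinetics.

Total dose = 41.8 × 53 = 2215 mg
C₀ = Dose / Vd = 2215 / 378 = 5.860 mg/L
C = C₀ · e^(−k·t) = 5.860 × e^(−0.4580 × 3.50)
  = 5.860 × 0.2013 = 1.180 mg/L
Convert: 1.180 mg/L × 1000 = 1180 µg/L

1180 µg/L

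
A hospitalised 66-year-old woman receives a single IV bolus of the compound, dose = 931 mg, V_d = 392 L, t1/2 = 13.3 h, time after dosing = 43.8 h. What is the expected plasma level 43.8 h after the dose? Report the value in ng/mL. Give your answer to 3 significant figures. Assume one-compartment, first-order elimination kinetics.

C₀ = Dose / Vd = 931.0 / 392 = 2.375 mg/L
k = ln2 / t½ = 0.693147 / 13.3 = 0.05212 h⁻¹
C = C₀ · e^(−k·t) = 2.375 × e^(−0.05212 × 43.8)
  = 2.375 × 0.1020 = 0.2423 mg/L
Convert: 0.2423 mg/L × 1000 = 242.3 ng/mL

242 ng/mL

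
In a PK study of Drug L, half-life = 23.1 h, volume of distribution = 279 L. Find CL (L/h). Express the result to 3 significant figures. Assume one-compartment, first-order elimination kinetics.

k = ln2 / t½ = 0.693147 / 23.1 = 0.03001 h⁻¹
CL = k × Vd = 0.03001 × 279 = 8.373 L/h

8.37 L/h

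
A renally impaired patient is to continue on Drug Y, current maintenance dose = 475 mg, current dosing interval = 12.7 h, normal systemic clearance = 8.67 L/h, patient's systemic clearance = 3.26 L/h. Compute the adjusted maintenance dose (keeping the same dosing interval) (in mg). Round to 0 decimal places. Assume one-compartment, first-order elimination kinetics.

179 mg

To keep the same average steady-state level, dosing rate must scale with clearance.
CL ratio = 3.26 / 8.67 = 0.3760
New dose (same interval) = 475 × 0.3760 = 178.6 mg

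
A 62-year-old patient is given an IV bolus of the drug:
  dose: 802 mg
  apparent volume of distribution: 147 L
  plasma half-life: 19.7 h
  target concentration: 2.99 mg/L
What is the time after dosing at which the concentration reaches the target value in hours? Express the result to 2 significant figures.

C₀ = Dose / Vd = 802.0 / 147 = 5.456 mg/L
k = ln2 / t½ = 0.693147 / 19.7 = 0.03519 h⁻¹
t = ln(C₀ / C) / k = ln(5.456 / 2.99) / 0.03519
  = ln(1.825) / 0.03519 = 0.6016 / 0.03519 = 17.10 h

17 h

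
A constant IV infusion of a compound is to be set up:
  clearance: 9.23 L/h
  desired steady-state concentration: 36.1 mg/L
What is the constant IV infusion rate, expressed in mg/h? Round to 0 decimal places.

333 mg/h

At steady state, infusion rate R₀ = Css × CL = 36.1 × 9.230 = 333.2 mg/h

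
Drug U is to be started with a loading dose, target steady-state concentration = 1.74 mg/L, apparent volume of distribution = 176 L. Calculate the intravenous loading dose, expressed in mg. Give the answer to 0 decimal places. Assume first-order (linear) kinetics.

LD = Css × Vd = 1.74 × 176 = 306.2 mg

306 mg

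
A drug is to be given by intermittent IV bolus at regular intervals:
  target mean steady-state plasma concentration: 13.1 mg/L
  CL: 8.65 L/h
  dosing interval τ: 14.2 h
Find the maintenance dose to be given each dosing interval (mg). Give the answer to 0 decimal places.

At steady state, Dose/τ = Css × CL.
Dose = Css × CL × τ = 13.1 × 8.650 × 14.2 = 1609 mg

1609 mg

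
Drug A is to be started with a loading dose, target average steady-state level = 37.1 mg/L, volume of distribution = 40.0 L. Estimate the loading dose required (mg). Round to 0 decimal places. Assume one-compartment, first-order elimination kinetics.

1484 mg

LD = Css × Vd = 37.1 × 40.0 = 1484 mg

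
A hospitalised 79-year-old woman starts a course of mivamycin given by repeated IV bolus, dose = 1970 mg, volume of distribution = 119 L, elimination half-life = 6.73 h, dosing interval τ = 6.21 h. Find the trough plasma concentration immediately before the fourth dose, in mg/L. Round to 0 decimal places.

C₀ per dose = Dose / Vd = 1970 / 119 = 16.55 mg/L
k = ln2 / t½ = 0.693147 / 6.73 = 0.1030 h⁻¹
Fraction remaining after one interval: r = e^(−kτ) = e^(−0.1030 × 6.21) = 0.5275
Before dose 4, 3 doses have been given (aged 1τ, 2τ, 3τ).
C_trough = C₀ × (r + r² + … + r^3) = C₀ × r(1−r^3)/(1−r)
        = 16.55 × 0.5275 × (1 − 0.1468) / (1 − 0.5275) = 15.76 mg/L

16 mg/L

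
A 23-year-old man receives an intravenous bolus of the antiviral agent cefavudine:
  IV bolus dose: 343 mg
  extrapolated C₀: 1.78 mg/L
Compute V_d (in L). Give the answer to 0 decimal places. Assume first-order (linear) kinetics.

193 L

Vd = Dose / C₀ = 343.0 / 1.78 = 192.7 L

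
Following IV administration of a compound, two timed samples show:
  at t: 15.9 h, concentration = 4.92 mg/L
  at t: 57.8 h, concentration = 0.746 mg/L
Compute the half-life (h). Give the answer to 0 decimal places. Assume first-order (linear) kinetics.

15 h

k = ln(C₁/C₂) / (t₂ − t₁) = ln(4.92/0.746) / (57.8 − 15.9)
  = 1.886 / 41.90 = 0.04501 h⁻¹
t½ = ln2 / k = 0.693147 / 0.04501 = 15.40 h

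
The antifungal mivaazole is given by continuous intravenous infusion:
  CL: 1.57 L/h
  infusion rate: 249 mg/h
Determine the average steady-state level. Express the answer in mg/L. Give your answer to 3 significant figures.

159 mg/L

At steady state Css = R₀ / CL = 249 / 1.570 = 158.6 mg/L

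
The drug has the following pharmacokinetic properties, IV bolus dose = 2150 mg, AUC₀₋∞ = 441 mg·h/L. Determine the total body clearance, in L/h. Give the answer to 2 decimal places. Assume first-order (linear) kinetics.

CL = Dose / AUC = 2150 / 441 = 4.875 L/h

4.88 L/h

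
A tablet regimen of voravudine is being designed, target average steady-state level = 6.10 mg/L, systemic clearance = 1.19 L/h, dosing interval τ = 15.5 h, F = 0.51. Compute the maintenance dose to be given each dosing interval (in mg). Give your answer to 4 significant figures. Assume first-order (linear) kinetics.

220.6 mg

At steady state, F × (Dose/τ) = Css × CL.
Dose = Css × CL × τ / F = 6.10 × 1.190 × 15.5 / 0.51 = 220.6 mg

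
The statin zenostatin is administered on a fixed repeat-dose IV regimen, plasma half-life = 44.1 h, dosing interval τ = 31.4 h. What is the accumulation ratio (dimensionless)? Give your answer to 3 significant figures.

k = ln2 / t½ = 0.693147 / 44.1 = 0.01572 h⁻¹
e^(−kτ) = e^(−0.01572 × 31.4) = 0.6104
Accumulation ratio R = 1 / (1 − e^(−kτ)) = 1 / (1 − 0.6104) = 2.567

2.57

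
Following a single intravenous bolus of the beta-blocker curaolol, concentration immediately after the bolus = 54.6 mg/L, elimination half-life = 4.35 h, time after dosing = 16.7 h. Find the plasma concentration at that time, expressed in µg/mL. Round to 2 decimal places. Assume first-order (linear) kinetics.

3.82 µg/mL

k = ln2 / t½ = 0.693147 / 4.35 = 0.1593 h⁻¹
C = C₀ · e^(−k·t) = 54.60 × e^(−0.1593 × 16.7)
  = 54.60 × 0.06993 = 3.818 mg/L
(3.818 mg/L = 3.818 µg/mL)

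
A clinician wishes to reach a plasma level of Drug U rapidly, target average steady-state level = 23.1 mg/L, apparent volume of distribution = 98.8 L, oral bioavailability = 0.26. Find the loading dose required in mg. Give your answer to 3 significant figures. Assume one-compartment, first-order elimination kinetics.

8780 mg

LD = Css × Vd / F = 23.1 × 98.8 / 0.26 = 8778 mg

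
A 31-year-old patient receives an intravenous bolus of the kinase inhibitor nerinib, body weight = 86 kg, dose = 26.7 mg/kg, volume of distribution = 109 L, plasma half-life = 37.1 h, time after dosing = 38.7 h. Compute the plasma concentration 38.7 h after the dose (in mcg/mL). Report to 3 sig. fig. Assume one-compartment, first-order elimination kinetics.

Total dose = 26.7 × 86 = 2296 mg
C₀ = Dose / Vd = 2296 / 109 = 21.06 mg/L
k = ln2 / t½ = 0.693147 / 37.1 = 0.01868 h⁻¹
C = C₀ · e^(−k·t) = 21.06 × e^(−0.01868 × 38.7)
  = 21.06 × 0.4853 = 10.22 mg/L
(10.22 mg/L = 10.22 mcg/mL)

10.2 mcg/mL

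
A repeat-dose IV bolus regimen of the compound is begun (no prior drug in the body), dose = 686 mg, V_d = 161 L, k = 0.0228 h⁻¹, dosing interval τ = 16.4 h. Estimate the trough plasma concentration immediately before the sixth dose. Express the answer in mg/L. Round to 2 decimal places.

C₀ per dose = Dose / Vd = 686 / 161 = 4.261 mg/L
Fraction remaining after one interval: r = e^(−kτ) = e^(−0.02280 × 16.4) = 0.6880
Before dose 6, 5 doses have been given (aged 1τ, 2τ, 3τ, 4τ, 5τ).
C_trough = C₀ × (r + r² + … + r^5) = C₀ × r(1−r^5)/(1−r)
        = 4.261 × 0.6880 × (1 − 0.1541) / (1 − 0.6880) = 7.948 mg/L

7.95 mg/L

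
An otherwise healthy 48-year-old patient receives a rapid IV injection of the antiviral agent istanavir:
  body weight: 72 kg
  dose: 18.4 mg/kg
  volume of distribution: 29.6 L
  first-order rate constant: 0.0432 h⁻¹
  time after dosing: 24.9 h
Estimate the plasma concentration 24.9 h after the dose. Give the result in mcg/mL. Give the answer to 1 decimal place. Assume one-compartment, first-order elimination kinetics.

Total dose = 18.4 × 72 = 1325 mg
C₀ = Dose / Vd = 1325 / 29.6 = 44.76 mg/L
C = C₀ · e^(−k·t) = 44.76 × e^(−0.04320 × 24.9)
  = 44.76 × 0.3411 = 15.27 mg/L
(15.27 mg/L = 15.27 mcg/mL)

15.3 mcg/mL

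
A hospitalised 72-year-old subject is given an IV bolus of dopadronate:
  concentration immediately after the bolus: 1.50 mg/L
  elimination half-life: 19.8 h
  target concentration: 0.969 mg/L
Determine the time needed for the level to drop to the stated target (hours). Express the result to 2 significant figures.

12 h

k = ln2 / t½ = 0.693147 / 19.8 = 0.03501 h⁻¹
t = ln(C₀ / C) / k = ln(1.500 / 0.969) / 0.03501
  = ln(1.548) / 0.03501 = 0.4370 / 0.03501 = 12.48 h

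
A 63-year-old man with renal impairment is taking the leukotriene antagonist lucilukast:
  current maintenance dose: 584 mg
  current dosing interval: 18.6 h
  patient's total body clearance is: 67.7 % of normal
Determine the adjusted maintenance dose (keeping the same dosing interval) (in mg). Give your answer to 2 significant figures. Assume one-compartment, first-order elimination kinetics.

400 mg

To keep the same average steady-state level, dosing rate must scale with clearance.
CL ratio = 67.7 / 100 = 0.6770
New dose (same interval) = 584 × 0.6770 = 395.4 mg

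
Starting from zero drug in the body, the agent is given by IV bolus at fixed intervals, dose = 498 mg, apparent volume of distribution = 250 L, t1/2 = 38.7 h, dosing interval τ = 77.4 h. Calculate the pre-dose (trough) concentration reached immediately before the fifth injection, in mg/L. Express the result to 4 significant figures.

C₀ per dose = Dose / Vd = 498 / 250 = 1.992 mg/L
k = ln2 / t½ = 0.693147 / 38.7 = 0.01791 h⁻¹
Fraction remaining after one interval: r = e^(−kτ) = e^(−0.01791 × 77.4) = 0.2500
Before dose 5, 4 doses have been given (aged 1τ, 2τ, 3τ, 4τ).
C_trough = C₀ × (r + r² + … + r^4) = C₀ × r(1−r^4)/(1−r)
        = 1.992 × 0.2500 × (1 − 0.003906) / (1 − 0.2500) = 0.6614 mg/L

0.6614 mg/L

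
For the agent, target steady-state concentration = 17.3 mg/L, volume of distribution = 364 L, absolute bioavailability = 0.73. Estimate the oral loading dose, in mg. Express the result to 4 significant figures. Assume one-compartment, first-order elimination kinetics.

LD = Css × Vd / F = 17.3 × 364 / 0.73 = 8626 mg

8626 mg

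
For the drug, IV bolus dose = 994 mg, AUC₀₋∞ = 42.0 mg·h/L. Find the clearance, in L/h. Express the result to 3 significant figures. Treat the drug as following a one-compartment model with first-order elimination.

CL = Dose / AUC = 994 / 42.0 = 23.67 L/h

23.7 L/h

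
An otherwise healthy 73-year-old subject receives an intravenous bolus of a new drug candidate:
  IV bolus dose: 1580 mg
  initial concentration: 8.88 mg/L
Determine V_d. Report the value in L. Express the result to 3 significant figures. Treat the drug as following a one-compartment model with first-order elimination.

Vd = Dose / C₀ = 1580 / 8.88 = 177.9 L

178 L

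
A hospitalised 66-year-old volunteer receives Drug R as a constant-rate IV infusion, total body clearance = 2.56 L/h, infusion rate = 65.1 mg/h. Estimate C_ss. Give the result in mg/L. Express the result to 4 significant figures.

25.43 mg/L

At steady state Css = R₀ / CL = 65.1 / 2.560 = 25.43 mg/L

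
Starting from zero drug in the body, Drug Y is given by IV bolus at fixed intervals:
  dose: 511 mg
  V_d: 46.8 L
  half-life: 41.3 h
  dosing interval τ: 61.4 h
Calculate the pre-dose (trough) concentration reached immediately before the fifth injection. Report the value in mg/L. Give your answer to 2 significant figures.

6.0 mg/L

C₀ per dose = Dose / Vd = 511 / 46.8 = 10.92 mg/L
k = ln2 / t½ = 0.693147 / 41.3 = 0.01678 h⁻¹
Fraction remaining after one interval: r = e^(−kτ) = e^(−0.01678 × 61.4) = 0.3569
Before dose 5, 4 doses have been given (aged 1τ, 2τ, 3τ, 4τ).
C_trough = C₀ × (r + r² + … + r^4) = C₀ × r(1−r^4)/(1−r)
        = 10.92 × 0.3569 × (1 − 0.01623) / (1 − 0.3569) = 5.962 mg/L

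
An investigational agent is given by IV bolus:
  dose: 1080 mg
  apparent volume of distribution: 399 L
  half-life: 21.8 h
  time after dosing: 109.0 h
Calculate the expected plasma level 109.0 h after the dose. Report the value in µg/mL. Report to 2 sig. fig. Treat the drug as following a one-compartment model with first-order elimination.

0.085 µg/mL

C₀ = Dose / Vd = 1080 / 399 = 2.707 mg/L
k = ln2 / t½ = 0.693147 / 21.8 = 0.03180 h⁻¹
t / t½ = 109.0 / 21.8 = 5 half-lives
C = C₀ × (1/2)^5 = 2.707 × 0.03125 = 0.08459 mg/L
(0.08459 mg/L = 0.08459 µg/mL)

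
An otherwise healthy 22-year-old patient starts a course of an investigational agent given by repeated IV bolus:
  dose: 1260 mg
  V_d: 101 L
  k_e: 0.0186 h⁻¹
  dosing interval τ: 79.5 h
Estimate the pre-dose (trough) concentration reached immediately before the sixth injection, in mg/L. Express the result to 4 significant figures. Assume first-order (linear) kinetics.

3.681 mg/L

C₀ per dose = Dose / Vd = 1260 / 101 = 12.48 mg/L
Fraction remaining after one interval: r = e^(−kτ) = e^(−0.01860 × 79.5) = 0.2279
Before dose 6, 5 doses have been given (aged 1τ, 2τ, 3τ, 4τ, 5τ).
C_trough = C₀ × (r + r² + … + r^5) = C₀ × r(1−r^5)/(1−r)
        = 12.48 × 0.2279 × (1 − 0.0006148) / (1 − 0.2279) = 3.681 mg/L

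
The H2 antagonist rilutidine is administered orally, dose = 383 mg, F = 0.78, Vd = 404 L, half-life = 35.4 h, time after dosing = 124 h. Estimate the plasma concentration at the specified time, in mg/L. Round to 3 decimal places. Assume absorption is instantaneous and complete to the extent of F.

Amount reaching circulation = F × Dose = 0.78 × 383.0 = 298.7 mg
C₀ = F·Dose / Vd = 298.7 / 404 = 0.7394 mg/L
k = ln2 / t½ = 0.693147 / 35.4 = 0.01958 h⁻¹
C = C₀ · e^(−k·t) = 0.7394 × e^(−0.01958 × 124)
  = 0.7394 × 0.08822 = 0.06523 mg/L

0.065 mg/L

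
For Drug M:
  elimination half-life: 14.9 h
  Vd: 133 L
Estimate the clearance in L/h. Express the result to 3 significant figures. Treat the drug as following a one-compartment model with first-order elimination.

6.19 L/h

k = ln2 / t½ = 0.693147 / 14.9 = 0.04652 h⁻¹
CL = k × Vd = 0.04652 × 133 = 6.187 L/h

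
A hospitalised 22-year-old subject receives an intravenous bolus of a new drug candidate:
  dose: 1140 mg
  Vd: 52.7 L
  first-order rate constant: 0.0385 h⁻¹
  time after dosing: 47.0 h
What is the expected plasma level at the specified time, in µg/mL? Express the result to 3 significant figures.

C₀ = Dose / Vd = 1140 / 52.7 = 21.63 mg/L
C = C₀ · e^(−k·t) = 21.63 × e^(−0.03850 × 47.0)
  = 21.63 × 0.1637 = 3.541 mg/L
(3.541 mg/L = 3.541 µg/mL)

3.54 µg/mL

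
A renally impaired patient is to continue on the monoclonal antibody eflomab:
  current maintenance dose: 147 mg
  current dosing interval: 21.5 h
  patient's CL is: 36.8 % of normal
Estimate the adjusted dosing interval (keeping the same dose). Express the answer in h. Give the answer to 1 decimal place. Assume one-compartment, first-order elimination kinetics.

To keep the same average steady-state level, dosing rate must scale with clearance.
CL ratio = 36.8 / 100 = 0.3680
New interval (same dose) = 21.5 / 0.3680 = 58.42 h

58.4 h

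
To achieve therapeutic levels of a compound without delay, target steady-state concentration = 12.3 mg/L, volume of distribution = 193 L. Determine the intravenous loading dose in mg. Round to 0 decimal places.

2374 mg

LD = Css × Vd = 12.3 × 193 = 2374 mg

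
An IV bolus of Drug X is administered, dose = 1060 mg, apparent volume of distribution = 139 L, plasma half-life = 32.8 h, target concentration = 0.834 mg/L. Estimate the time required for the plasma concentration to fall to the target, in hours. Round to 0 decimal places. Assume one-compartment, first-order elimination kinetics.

C₀ = Dose / Vd = 1060 / 139 = 7.626 mg/L
k = ln2 / t½ = 0.693147 / 32.8 = 0.02113 h⁻¹
t = ln(C₀ / C) / k = ln(7.626 / 0.834) / 0.02113
  = ln(9.144) / 0.02113 = 2.213 / 0.02113 = 104.7 h

105 h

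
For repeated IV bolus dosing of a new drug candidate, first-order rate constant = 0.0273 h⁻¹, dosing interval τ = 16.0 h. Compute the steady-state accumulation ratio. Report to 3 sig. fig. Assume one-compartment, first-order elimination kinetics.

e^(−kτ) = e^(−0.02730 × 16.0) = 0.6461
Accumulation ratio R = 1 / (1 − e^(−kτ)) = 1 / (1 − 0.6461) = 2.826

2.83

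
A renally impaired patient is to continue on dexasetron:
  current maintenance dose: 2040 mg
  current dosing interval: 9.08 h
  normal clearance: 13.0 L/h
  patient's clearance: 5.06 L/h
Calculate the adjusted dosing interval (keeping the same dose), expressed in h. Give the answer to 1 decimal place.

To keep the same average steady-state level, dosing rate must scale with clearance.
CL ratio = 5.06 / 13.0 = 0.3892
New interval (same dose) = 9.08 / 0.3892 = 23.33 h

23.3 h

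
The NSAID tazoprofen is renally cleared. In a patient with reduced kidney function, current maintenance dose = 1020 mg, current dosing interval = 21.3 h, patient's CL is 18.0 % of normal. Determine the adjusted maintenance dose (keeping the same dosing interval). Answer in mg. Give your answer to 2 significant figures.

180 mg

To keep the same average steady-state level, dosing rate must scale with clearance.
CL ratio = 18.0 / 100 = 0.1800
New dose (same interval) = 1020 × 0.1800 = 183.6 mg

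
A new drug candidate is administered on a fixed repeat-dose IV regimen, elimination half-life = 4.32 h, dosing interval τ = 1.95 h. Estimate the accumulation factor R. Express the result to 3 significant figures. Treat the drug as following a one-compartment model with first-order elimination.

3.72

k = ln2 / t½ = 0.693147 / 4.32 = 0.1605 h⁻¹
e^(−kτ) = e^(−0.1605 × 1.95) = 0.7313
Accumulation ratio R = 1 / (1 − e^(−kτ)) = 1 / (1 − 0.7313) = 3.722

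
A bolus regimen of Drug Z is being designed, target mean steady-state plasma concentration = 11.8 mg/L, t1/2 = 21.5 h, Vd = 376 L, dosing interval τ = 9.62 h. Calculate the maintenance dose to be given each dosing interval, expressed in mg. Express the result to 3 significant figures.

k = ln2 / t½ = 0.693147 / 21.5 = 0.03224 h⁻¹
CL = k × Vd = 0.03224 × 376 = 12.12 L/h
At steady state, Dose/τ = Css × CL.
Dose = Css × CL × τ = 11.8 × 12.12 × 9.62 = 1376 mg

1380 mg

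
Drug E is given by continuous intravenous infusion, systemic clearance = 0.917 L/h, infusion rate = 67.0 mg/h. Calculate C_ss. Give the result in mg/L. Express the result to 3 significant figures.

73.1 mg/L

At steady state Css = R₀ / CL = 67.0 / 0.9170 = 73.06 mg/L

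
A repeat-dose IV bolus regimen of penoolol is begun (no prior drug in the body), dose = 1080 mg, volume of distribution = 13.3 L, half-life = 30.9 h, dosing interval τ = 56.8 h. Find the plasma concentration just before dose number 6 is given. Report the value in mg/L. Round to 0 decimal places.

C₀ per dose = Dose / Vd = 1080 / 13.3 = 81.20 mg/L
k = ln2 / t½ = 0.693147 / 30.9 = 0.02243 h⁻¹
Fraction remaining after one interval: r = e^(−kτ) = e^(−0.02243 × 56.8) = 0.2797
Before dose 6, 5 doses have been given (aged 1τ, 2τ, 3τ, 4τ, 5τ).
C_trough = C₀ × (r + r² + … + r^5) = C₀ × r(1−r^5)/(1−r)
        = 81.20 × 0.2797 × (1 − 0.001712) / (1 − 0.2797) = 31.48 mg/L

31 mg/L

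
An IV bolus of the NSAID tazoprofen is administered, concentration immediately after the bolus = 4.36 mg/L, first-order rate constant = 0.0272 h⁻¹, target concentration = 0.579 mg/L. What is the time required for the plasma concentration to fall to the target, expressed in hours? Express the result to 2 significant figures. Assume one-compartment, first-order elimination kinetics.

74 h

t = ln(C₀ / C) / k = ln(4.360 / 0.579) / 0.02720
  = ln(7.530) / 0.02720 = 2.019 / 0.02720 = 74.23 h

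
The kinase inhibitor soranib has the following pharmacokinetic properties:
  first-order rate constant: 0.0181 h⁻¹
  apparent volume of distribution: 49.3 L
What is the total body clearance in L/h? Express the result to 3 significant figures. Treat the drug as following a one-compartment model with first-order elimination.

0.892 L/h

CL = k × Vd = 0.0181 × 49.3 = 0.8923 L/h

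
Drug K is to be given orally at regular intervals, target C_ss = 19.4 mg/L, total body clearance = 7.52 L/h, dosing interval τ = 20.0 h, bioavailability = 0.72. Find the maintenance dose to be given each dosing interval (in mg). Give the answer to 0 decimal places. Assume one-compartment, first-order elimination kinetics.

4052 mg

At steady state, F × (Dose/τ) = Css × CL.
Dose = Css × CL × τ / F = 19.4 × 7.520 × 20.0 / 0.72 = 4052 mg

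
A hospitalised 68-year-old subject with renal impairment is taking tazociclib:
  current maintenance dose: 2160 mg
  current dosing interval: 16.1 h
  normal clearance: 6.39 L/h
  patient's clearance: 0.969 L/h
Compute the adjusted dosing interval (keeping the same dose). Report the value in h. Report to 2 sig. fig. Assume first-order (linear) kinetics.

To keep the same average steady-state level, dosing rate must scale with clearance.
CL ratio = 0.969 / 6.39 = 0.1516
New interval (same dose) = 16.1 / 0.1516 = 106.2 h

110 h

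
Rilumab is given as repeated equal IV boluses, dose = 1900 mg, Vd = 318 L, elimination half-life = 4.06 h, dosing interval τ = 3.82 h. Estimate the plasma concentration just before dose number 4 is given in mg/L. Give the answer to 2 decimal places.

5.58 mg/L

C₀ per dose = Dose / Vd = 1900 / 318 = 5.975 mg/L
k = ln2 / t½ = 0.693147 / 4.06 = 0.1707 h⁻¹
Fraction remaining after one interval: r = e^(−kτ) = e^(−0.1707 × 3.82) = 0.5210
Before dose 4, 3 doses have been given (aged 1τ, 2τ, 3τ).
C_trough = C₀ × (r + r² + … + r^3) = C₀ × r(1−r^3)/(1−r)
        = 5.975 × 0.5210 × (1 − 0.1414) / (1 − 0.5210) = 5.580 mg/L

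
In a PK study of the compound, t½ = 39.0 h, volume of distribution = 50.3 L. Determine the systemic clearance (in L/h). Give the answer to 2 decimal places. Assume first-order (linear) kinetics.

k = ln2 / t½ = 0.693147 / 39.0 = 0.01777 h⁻¹
CL = k × Vd = 0.01777 × 50.3 = 0.8938 L/h

0.89 L/h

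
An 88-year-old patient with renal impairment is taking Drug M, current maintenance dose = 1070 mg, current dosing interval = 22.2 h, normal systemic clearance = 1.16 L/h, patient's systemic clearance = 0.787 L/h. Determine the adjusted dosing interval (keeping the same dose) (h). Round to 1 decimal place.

32.7 h

To keep the same average steady-state level, dosing rate must scale with clearance.
CL ratio = 0.787 / 1.16 = 0.6784
New interval (same dose) = 22.2 / 0.6784 = 32.72 h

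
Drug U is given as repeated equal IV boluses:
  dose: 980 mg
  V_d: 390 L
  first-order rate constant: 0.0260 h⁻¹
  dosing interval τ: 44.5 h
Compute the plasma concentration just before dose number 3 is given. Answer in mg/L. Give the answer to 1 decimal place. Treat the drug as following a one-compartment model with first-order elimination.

C₀ per dose = Dose / Vd = 980 / 390 = 2.513 mg/L
Fraction remaining after one interval: r = e^(−kτ) = e^(−0.02600 × 44.5) = 0.3144
Before dose 3, 2 doses have been given (aged 1τ, 2τ).
C_trough = C₀ × (r + r²) = 2.513 × (0.3144 + 0.09885) = 1.038 mg/L

1.0 mg/L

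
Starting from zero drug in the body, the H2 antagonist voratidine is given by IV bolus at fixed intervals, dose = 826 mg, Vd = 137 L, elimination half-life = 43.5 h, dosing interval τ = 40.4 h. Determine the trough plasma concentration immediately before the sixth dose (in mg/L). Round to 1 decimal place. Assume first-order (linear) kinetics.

6.4 mg/L

C₀ per dose = Dose / Vd = 826 / 137 = 6.029 mg/L
k = ln2 / t½ = 0.693147 / 43.5 = 0.01593 h⁻¹
Fraction remaining after one interval: r = e^(−kτ) = e^(−0.01593 × 40.4) = 0.5254
Before dose 6, 5 doses have been given (aged 1τ, 2τ, 3τ, 4τ, 5τ).
C_trough = C₀ × (r + r² + … + r^5) = C₀ × r(1−r^5)/(1−r)
        = 6.029 × 0.5254 × (1 − 0.04004) / (1 − 0.5254) = 6.407 mg/L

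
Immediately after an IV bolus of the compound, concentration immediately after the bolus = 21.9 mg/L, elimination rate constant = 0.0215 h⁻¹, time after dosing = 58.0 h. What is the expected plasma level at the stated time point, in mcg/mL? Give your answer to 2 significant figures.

C = C₀ · e^(−k·t) = 21.90 × e^(−0.02150 × 58.0)
  = 21.90 × 0.2874 = 6.294 mg/L
(6.294 mg/L = 6.294 mcg/mL)

6.3 mcg/mL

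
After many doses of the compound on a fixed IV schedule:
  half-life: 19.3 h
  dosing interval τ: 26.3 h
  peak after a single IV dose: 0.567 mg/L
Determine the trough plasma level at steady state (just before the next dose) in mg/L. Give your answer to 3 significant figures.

k = ln2 / t½ = 0.693147 / 19.3 = 0.03591 h⁻¹
e^(−kτ) = e^(−0.03591 × 26.3) = 0.3889
Accumulation ratio R = 1 / (1 − e^(−kτ)) = 1 / (1 − 0.3889) = 1.636
Steady-state trough = C₀ × R × e^(−kτ) = 0.567 × 1.636 × 0.3889 = 0.3607 mg/L

0.361 mg/L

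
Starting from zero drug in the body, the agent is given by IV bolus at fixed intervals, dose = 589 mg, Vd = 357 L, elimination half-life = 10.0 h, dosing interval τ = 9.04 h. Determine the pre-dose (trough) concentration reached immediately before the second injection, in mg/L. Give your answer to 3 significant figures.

0.882 mg/L

C₀ per dose = Dose / Vd = 589 / 357 = 1.650 mg/L
k = ln2 / t½ = 0.693147 / 10.0 = 0.06931 h⁻¹
Fraction remaining after one interval: r = e^(−kτ) = e^(−0.06931 × 9.04) = 0.5344
Before dose 2, 1 dose has been given (aged 1τ).
C_trough = C₀ × r = 1.650 × 0.5344 = 0.8818 mg/L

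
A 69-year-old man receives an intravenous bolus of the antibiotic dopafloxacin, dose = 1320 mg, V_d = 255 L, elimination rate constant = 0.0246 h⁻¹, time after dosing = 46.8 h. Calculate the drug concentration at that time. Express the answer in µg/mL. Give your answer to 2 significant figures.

C₀ = Dose / Vd = 1320 / 255 = 5.176 mg/L
C = C₀ · e^(−k·t) = 5.176 × e^(−0.02460 × 46.8)
  = 5.176 × 0.3162 = 1.637 mg/L
(1.637 mg/L = 1.637 µg/mL)

1.6 µg/mL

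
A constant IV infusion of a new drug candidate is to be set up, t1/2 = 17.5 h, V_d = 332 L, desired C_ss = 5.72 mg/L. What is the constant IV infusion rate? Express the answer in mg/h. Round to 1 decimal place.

k = ln2 / t½ = 0.693147 / 17.5 = 0.03961 h⁻¹
CL = k × Vd = 0.03961 × 332 = 13.15 L/h
At steady state, infusion rate R₀ = Css × CL = 5.72 × 13.15 = 75.22 mg/h

75.2 mg/h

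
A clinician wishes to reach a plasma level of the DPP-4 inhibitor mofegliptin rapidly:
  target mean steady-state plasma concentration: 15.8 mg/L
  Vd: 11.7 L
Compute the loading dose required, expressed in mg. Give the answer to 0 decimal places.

LD = Css × Vd = 15.8 × 11.7 = 184.9 mg

185 mg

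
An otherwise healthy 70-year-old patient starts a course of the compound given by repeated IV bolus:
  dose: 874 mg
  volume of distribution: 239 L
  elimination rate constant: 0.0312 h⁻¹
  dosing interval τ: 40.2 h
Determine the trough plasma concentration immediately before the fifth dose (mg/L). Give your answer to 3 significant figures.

1.45 mg/L

C₀ per dose = Dose / Vd = 874 / 239 = 3.657 mg/L
Fraction remaining after one interval: r = e^(−kτ) = e^(−0.03120 × 40.2) = 0.2853
Before dose 5, 4 doses have been given (aged 1τ, 2τ, 3τ, 4τ).
C_trough = C₀ × (r + r² + … + r^4) = C₀ × r(1−r^4)/(1−r)
        = 3.657 × 0.2853 × (1 − 0.006625) / (1 − 0.2853) = 1.450 mg/L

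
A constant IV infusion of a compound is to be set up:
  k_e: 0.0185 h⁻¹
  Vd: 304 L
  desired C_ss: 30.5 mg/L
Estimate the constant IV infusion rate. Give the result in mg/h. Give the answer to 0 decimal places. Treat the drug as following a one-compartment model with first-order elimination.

CL = k × Vd = 0.01850 × 304 = 5.624 L/h
At steady state, infusion rate R₀ = Css × CL = 30.5 × 5.624 = 171.5 mg/h

172 mg/h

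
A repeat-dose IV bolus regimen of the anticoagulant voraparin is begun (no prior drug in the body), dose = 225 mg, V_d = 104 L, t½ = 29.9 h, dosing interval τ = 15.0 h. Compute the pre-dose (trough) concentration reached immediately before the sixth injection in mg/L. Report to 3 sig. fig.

C₀ per dose = Dose / Vd = 225 / 104 = 2.163 mg/L
k = ln2 / t½ = 0.693147 / 29.9 = 0.02318 h⁻¹
Fraction remaining after one interval: r = e^(−kτ) = e^(−0.02318 × 15.0) = 0.7063
Before dose 6, 5 doses have been given (aged 1τ, 2τ, 3τ, 4τ, 5τ).
C_trough = C₀ × (r + r² + … + r^5) = C₀ × r(1−r^5)/(1−r)
        = 2.163 × 0.7063 × (1 − 0.1758) / (1 − 0.7063) = 4.287 mg/L

4.29 mg/L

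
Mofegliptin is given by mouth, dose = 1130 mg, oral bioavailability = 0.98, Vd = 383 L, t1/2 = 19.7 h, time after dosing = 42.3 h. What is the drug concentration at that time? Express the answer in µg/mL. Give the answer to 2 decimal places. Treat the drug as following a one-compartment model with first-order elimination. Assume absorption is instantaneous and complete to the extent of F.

0.65 µg/mL

Amount reaching circulation = F × Dose = 0.98 × 1130 = 1107 mg
C₀ = F·Dose / Vd = 1107 / 383 = 2.890 mg/L
k = ln2 / t½ = 0.693147 / 19.7 = 0.03519 h⁻¹
C = C₀ · e^(−k·t) = 2.890 × e^(−0.03519 × 42.3)
  = 2.890 × 0.2257 = 0.6523 mg/L
(0.6523 mg/L = 0.6523 µg/mL)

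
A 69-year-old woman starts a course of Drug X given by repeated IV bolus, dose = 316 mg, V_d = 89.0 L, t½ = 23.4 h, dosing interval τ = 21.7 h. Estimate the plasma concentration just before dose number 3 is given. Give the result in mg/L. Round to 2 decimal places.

C₀ per dose = Dose / Vd = 316 / 89.0 = 3.551 mg/L
k = ln2 / t½ = 0.693147 / 23.4 = 0.02962 h⁻¹
Fraction remaining after one interval: r = e^(−kτ) = e^(−0.02962 × 21.7) = 0.5258
Before dose 3, 2 doses have been given (aged 1τ, 2τ).
C_trough = C₀ × (r + r²) = 3.551 × (0.5258 + 0.2765) = 2.849 mg/L

2.85 mg/L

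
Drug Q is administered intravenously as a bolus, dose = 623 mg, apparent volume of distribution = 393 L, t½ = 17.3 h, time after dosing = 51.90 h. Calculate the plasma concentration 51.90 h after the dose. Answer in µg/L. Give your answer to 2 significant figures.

200 µg/L

C₀ = Dose / Vd = 623.0 / 393 = 1.585 mg/L
k = ln2 / t½ = 0.693147 / 17.3 = 0.04007 h⁻¹
t / t½ = 51.90 / 17.3 = 3 half-lives
C = C₀ × (1/2)^3 = 1.585 × 0.1250 = 0.1981 mg/L
Convert: 0.1981 mg/L × 1000 = 198.1 µg/L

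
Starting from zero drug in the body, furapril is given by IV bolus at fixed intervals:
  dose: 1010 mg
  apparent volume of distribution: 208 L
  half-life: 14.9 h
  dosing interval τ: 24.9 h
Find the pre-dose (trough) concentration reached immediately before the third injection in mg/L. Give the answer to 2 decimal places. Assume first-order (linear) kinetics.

C₀ per dose = Dose / Vd = 1010 / 208 = 4.856 mg/L
k = ln2 / t½ = 0.693147 / 14.9 = 0.04652 h⁻¹
Fraction remaining after one interval: r = e^(−kτ) = e^(−0.04652 × 24.9) = 0.3140
Before dose 3, 2 doses have been given (aged 1τ, 2τ).
C_trough = C₀ × (r + r²) = 4.856 × (0.3140 + 0.09860) = 2.004 mg/L

2.00 mg/L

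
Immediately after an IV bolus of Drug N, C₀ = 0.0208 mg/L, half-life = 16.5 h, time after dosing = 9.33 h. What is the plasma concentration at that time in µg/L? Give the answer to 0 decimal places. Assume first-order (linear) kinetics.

14 µg/L

k = ln2 / t½ = 0.693147 / 16.5 = 0.04201 h⁻¹
C = C₀ · e^(−k·t) = 0.02080 × e^(−0.04201 × 9.33)
  = 0.02080 × 0.6757 = 0.01405 mg/L
Convert: 0.01405 mg/L × 1000 = 14.05 µg/L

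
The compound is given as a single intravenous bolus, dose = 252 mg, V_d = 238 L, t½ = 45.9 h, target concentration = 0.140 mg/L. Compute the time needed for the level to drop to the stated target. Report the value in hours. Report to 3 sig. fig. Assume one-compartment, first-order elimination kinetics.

134 h

C₀ = Dose / Vd = 252.0 / 238 = 1.059 mg/L
k = ln2 / t½ = 0.693147 / 45.9 = 0.01510 h⁻¹
t = ln(C₀ / C) / k = ln(1.059 / 0.140) / 0.01510
  = ln(7.564) / 0.01510 = 2.023 / 0.01510 = 134.0 h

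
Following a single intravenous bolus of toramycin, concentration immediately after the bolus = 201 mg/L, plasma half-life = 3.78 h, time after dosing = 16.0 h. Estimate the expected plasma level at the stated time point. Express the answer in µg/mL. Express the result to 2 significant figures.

11 µg/mL

k = ln2 / t½ = 0.693147 / 3.78 = 0.1834 h⁻¹
C = C₀ · e^(−k·t) = 201.0 × e^(−0.1834 × 16.0)
  = 201.0 × 0.05316 = 10.69 mg/L
(10.69 mg/L = 10.69 µg/mL)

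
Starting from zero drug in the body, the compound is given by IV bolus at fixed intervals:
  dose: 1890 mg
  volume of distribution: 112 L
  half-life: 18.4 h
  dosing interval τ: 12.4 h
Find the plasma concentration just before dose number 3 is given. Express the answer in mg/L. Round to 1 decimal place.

17.2 mg/L

C₀ per dose = Dose / Vd = 1890 / 112 = 16.88 mg/L
k = ln2 / t½ = 0.693147 / 18.4 = 0.03767 h⁻¹
Fraction remaining after one interval: r = e^(−kτ) = e^(−0.03767 × 12.4) = 0.6268
Before dose 3, 2 doses have been given (aged 1τ, 2τ).
C_trough = C₀ × (r + r²) = 16.88 × (0.6268 + 0.3929) = 17.21 mg/L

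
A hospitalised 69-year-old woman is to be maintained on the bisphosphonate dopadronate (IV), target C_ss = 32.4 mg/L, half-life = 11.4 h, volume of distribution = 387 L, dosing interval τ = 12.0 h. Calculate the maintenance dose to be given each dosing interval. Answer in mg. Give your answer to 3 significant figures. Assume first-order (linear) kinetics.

9150 mg

k = ln2 / t½ = 0.693147 / 11.4 = 0.06080 h⁻¹
CL = k × Vd = 0.06080 × 387 = 23.53 L/h
At steady state, Dose/τ = Css × CL.
Dose = Css × CL × τ = 32.4 × 23.53 × 12.0 = 9148 mg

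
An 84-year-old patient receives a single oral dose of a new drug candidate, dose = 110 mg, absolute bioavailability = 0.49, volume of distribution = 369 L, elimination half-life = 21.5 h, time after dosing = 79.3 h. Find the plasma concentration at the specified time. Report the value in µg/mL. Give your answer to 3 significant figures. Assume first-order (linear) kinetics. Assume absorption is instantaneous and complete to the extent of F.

Amount reaching circulation = F × Dose = 0.49 × 110.0 = 53.90 mg
C₀ = F·Dose / Vd = 53.90 / 369 = 0.1461 mg/L
k = ln2 / t½ = 0.693147 / 21.5 = 0.03224 h⁻¹
C = C₀ · e^(−k·t) = 0.1461 × e^(−0.03224 × 79.3)
  = 0.1461 × 0.07757 = 0.01133 mg/L
(0.01133 mg/L = 0.01133 µg/mL)

0.0113 µg/mL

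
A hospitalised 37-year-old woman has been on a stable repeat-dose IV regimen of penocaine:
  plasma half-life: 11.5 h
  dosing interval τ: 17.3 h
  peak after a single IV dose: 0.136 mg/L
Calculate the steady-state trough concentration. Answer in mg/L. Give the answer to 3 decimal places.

k = ln2 / t½ = 0.693147 / 11.5 = 0.06027 h⁻¹
e^(−kτ) = e^(−0.06027 × 17.3) = 0.3525
Accumulation ratio R = 1 / (1 − e^(−kτ)) = 1 / (1 − 0.3525) = 1.544
Steady-state trough = C₀ × R × e^(−kτ) = 0.136 × 1.544 × 0.3525 = 0.07402 mg/L

0.074 mg/L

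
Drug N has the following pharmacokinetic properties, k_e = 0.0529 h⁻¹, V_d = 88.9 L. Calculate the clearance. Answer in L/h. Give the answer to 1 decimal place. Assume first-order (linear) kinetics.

4.7 L/h

CL = k × Vd = 0.0529 × 88.9 = 4.703 L/h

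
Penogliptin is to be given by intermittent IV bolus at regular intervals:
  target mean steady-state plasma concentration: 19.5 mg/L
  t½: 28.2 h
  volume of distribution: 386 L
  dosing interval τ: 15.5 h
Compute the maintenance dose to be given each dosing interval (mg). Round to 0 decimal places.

2868 mg

k = ln2 / t½ = 0.693147 / 28.2 = 0.02458 h⁻¹
CL = k × Vd = 0.02458 × 386 = 9.488 L/h
At steady state, Dose/τ = Css × CL.
Dose = Css × CL × τ = 19.5 × 9.488 × 15.5 = 2868 mg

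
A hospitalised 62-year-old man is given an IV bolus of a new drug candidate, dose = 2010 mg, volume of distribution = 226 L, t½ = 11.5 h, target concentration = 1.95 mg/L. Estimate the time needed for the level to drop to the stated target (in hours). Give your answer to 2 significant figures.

C₀ = Dose / Vd = 2010 / 226 = 8.894 mg/L
k = ln2 / t½ = 0.693147 / 11.5 = 0.06027 h⁻¹
t = ln(C₀ / C) / k = ln(8.894 / 1.95) / 0.06027
  = ln(4.561) / 0.06027 = 1.518 / 0.06027 = 25.19 h

25 h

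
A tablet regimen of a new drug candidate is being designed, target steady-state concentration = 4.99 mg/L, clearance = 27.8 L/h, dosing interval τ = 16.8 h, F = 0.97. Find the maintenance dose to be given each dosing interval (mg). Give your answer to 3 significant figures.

2400 mg

At steady state, F × (Dose/τ) = Css × CL.
Dose = Css × CL × τ / F = 4.99 × 27.80 × 16.8 / 0.97 = 2403 mg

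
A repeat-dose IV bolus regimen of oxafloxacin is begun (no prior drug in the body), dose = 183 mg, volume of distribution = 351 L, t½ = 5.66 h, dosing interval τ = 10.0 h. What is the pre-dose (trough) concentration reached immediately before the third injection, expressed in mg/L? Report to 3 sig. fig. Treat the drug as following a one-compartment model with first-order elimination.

C₀ per dose = Dose / Vd = 183 / 351 = 0.5214 mg/L
k = ln2 / t½ = 0.693147 / 5.66 = 0.1225 h⁻¹
Fraction remaining after one interval: r = e^(−kτ) = e^(−0.1225 × 10.0) = 0.2938
Before dose 3, 2 doses have been given (aged 1τ, 2τ).
C_trough = C₀ × (r + r²) = 0.5214 × (0.2938 + 0.08632) = 0.1982 mg/L

0.198 mg/L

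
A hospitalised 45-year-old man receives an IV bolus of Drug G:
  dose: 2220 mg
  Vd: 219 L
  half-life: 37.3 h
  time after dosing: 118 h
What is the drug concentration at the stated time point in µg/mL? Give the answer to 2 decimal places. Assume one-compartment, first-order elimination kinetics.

C₀ = Dose / Vd = 2220 / 219 = 10.14 mg/L
k = ln2 / t½ = 0.693147 / 37.3 = 0.01858 h⁻¹
C = C₀ · e^(−k·t) = 10.14 × e^(−0.01858 × 118)
  = 10.14 × 0.1116 = 1.132 mg/L
(1.132 mg/L = 1.132 µg/mL)

1.13 µg/mL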